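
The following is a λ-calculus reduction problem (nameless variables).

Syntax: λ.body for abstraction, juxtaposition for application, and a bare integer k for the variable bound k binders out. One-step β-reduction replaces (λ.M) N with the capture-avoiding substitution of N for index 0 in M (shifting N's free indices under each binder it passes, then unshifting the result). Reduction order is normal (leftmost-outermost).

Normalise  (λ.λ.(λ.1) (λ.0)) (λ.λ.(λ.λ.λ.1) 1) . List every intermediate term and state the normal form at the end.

  start: (λ.λ.(λ.1) (λ.0)) (λ.λ.(λ.λ.λ.1) 1)
  [1] λ.(λ.1) (λ.0)
  [2] λ.0

Answer: normal form = λ.0  (in 2 steps)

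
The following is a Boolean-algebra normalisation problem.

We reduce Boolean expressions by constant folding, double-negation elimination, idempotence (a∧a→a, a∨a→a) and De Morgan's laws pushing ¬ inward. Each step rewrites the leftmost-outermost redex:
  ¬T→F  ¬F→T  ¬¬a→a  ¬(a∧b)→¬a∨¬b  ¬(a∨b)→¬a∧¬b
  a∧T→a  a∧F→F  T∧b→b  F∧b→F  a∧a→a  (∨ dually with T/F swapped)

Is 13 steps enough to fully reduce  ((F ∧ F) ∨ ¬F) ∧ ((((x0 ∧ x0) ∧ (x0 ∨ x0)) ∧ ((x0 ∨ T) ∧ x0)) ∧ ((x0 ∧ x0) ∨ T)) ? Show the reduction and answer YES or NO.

  start: ((F ∧ F) ∨ ¬F) ∧ ((((x0 ∧ x0) ∧ (x0 ∨ x0)) ∧ ((x0 ∨ T) ∧ x0)) ∧ ((x0 ∧ x0) ∨ T))
  [1] (F ∨ ¬F) ∧ ((((x0 ∧ x0) ∧ (x0 ∨ x0)) ∧ ((x0 ∨ T) ∧ x0)) ∧ ((x0 ∧ x0) ∨ T))
  [2] ¬F ∧ ((((x0 ∧ x0) ∧ (x0 ∨ x0)) ∧ ((x0 ∨ T) ∧ x0)) ∧ ((x0 ∧ x0) ∨ T))
  [3] T ∧ ((((x0 ∧ x0) ∧ (x0 ∨ x0)) ∧ ((x0 ∨ T) ∧ x0)) ∧ ((x0 ∧ x0) ∨ T))
  [4] (((x0 ∧ x0) ∧ (x0 ∨ x0)) ∧ ((x0 ∨ T) ∧ x0)) ∧ ((x0 ∧ x0) ∨ T)
  [5] ((x0 ∧ (x0 ∨ x0)) ∧ ((x0 ∨ T) ∧ x0)) ∧ ((x0 ∧ x0) ∨ T)
  [6] ((x0 ∧ x0) ∧ ((x0 ∨ T) ∧ x0)) ∧ ((x0 ∧ x0) ∨ T)
  [7] (x0 ∧ ((x0 ∨ T) ∧ x0)) ∧ ((x0 ∧ x0) ∨ T)
  [8] (x0 ∧ (T ∧ x0)) ∧ ((x0 ∧ x0) ∨ T)
  [9] (x0 ∧ x0) ∧ ((x0 ∧ x0) ∨ T)
  [10] x0 ∧ ((x0 ∧ x0) ∨ T)
  [11] x0 ∧ T
  [12] x0

Answer: YES — reaches normal form x0 in 12 ≤ 13 steps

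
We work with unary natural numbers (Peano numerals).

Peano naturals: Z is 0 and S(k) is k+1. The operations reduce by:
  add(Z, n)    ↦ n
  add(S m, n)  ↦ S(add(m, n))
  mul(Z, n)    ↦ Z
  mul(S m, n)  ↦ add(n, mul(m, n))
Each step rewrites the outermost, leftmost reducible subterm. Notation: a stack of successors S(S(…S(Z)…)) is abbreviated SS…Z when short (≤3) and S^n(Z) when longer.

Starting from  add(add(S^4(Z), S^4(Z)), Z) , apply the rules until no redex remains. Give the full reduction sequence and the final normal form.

  start: add(add(S^4(Z), S^4(Z)), Z)
  →1  add(S(add(SSSZ, S^4(Z))), Z)
  →2  S(add(add(SSSZ, S^4(Z)), Z))
  →3  S(add(S(add(SSZ, S^4(Z))), Z))
  →4  S(S(add(add(SSZ, S^4(Z)), Z)))
  →5  S(S(add(S(add(SZ, S^4(Z))), Z)))
  →6  S(S(S(add(add(SZ, S^4(Z)), Z))))
  →7  S(S(S(add(S(add(Z, S^4(Z))), Z))))
  →8  S(S(S(S(add(add(Z, S^4(Z)), Z)))))
  →9  S(S(S(S(add(S^4(Z), Z)))))
  →10  S(S(S(S(S(add(SSSZ, Z))))))
  →11  S(S(S(S(S(S(add(SSZ, Z)))))))
  →12  S(S(S(S(S(S(S(add(SZ, Z))))))))
  →13  S(S(S(S(S(S(S(S(add(Z, Z)))))))))
  →14  S^8(Z)

Answer: normal form = S^8(Z)  (in 14 steps)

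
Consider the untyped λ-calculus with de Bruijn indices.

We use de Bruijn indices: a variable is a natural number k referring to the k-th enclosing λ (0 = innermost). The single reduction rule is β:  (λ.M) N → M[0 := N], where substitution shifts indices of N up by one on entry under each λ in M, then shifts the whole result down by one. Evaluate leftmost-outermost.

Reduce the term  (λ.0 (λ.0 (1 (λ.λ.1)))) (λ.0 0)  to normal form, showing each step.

  start: (λ.0 (λ.0 (1 (λ.λ.1)))) (λ.0 0)
  step 1: (λ.0 0) (λ.0 ((λ.0 0) (λ.λ.1)))
  step 2: (λ.0 ((λ.0 0) (λ.λ.1))) (λ.0 ((λ.0 0) (λ.λ.1)))
  step 3: (λ.0 ((λ.0 0) (λ.λ.1))) ((λ.0 0) (λ.λ.1))
  step 4: (λ.0 0) (λ.λ.1) ((λ.0 0) (λ.λ.1))
  step 5: (λ.λ.1) (λ.λ.1) ((λ.0 0) (λ.λ.1))
  step 6: (λ.λ.λ.1) ((λ.0 0) (λ.λ.1))
  step 7: λ.λ.1

Answer: normal form = λ.λ.1  (in 7 steps)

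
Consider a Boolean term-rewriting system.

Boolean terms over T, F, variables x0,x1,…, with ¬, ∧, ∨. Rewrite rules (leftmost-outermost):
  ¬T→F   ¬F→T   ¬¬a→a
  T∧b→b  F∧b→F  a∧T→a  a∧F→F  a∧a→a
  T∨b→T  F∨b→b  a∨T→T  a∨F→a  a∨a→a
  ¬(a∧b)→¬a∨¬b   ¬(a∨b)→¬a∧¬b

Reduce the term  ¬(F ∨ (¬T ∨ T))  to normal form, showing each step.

Answer: normal form = F  (in 7 steps)

Derivation:
  start: ¬(F ∨ (¬T ∨ T))
  [1] ¬F ∧ ¬(¬T ∨ T)
  [2] T ∧ ¬(¬T ∨ T)
  [3] ¬(¬T ∨ T)
  [4] ¬¬T ∧ ¬T
  [5] T ∧ ¬T
  [6] ¬T
  [7] F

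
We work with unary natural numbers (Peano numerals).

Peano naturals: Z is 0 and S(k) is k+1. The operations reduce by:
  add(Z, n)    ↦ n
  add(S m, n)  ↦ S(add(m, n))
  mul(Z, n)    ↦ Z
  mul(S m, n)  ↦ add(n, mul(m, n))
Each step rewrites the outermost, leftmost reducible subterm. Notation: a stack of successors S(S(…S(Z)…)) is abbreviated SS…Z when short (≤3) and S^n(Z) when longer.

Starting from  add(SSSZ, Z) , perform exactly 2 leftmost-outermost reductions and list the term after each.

Answer: after 2 steps: S(S(add(SZ, Z)))

Derivation:
  start: add(SSSZ, Z)
  [1] S(add(SSZ, Z))
  [2] S(S(add(SZ, Z)))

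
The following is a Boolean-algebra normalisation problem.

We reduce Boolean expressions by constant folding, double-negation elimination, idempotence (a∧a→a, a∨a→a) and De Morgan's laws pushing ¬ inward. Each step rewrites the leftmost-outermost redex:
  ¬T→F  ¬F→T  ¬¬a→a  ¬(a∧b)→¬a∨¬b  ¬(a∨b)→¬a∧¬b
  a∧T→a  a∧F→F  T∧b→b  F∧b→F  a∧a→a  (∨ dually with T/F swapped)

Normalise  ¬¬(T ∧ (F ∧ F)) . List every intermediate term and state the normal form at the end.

Answer: normal form = F  (in 3 steps)

Reduction:
  start: ¬¬(T ∧ (F ∧ F))
  [1] T ∧ (F ∧ F)
  [2] F ∧ F
  [3] F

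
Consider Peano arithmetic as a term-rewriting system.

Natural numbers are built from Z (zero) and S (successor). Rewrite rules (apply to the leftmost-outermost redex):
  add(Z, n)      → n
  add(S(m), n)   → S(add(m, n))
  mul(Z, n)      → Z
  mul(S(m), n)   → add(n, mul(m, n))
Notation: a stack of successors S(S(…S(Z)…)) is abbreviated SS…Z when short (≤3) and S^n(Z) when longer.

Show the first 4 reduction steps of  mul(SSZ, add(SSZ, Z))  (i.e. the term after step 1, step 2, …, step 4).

  start: mul(SSZ, add(SSZ, Z))
  step 1: add(add(SSZ, Z), mul(SZ, add(SSZ, Z)))
  step 2: add(S(add(SZ, Z)), mul(SZ, add(SSZ, Z)))
  step 3: S(add(add(SZ, Z), mul(SZ, add(SSZ, Z))))
  step 4: S(add(S(add(Z, Z)), mul(SZ, add(SSZ, Z))))

Answer: after 4 steps: S(add(S(add(Z, Z)), mul(SZ, add(SSZ, Z))))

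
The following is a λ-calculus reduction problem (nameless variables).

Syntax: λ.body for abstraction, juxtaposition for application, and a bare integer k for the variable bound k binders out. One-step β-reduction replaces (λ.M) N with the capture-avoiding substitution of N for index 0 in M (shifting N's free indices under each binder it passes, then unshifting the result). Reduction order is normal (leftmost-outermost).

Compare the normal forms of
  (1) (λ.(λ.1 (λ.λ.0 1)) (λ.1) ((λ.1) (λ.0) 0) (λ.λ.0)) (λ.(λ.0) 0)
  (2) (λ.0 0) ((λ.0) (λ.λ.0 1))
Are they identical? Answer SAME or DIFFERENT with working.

Answer: DIFFERENT — A ⇓ λ.0, B ⇓ λ.0 (λ.λ.0 1)

Reduction:
Term A:
  start: (λ.(λ.1 (λ.λ.0 1)) (λ.1) ((λ.1) (λ.0) 0) (λ.λ.0)) (λ.(λ.0) 0)
  step 1: (λ.(λ.(λ.0) 0) (λ.λ.0 1)) (λ.λ.(λ.0) 0) ((λ.λ.(λ.0) 0) (λ.0) (λ.(λ.0) 0)) (λ.λ.0)
  step 2: (λ.(λ.0) 0) (λ.λ.0 1) ((λ.λ.(λ.0) 0) (λ.0) (λ.(λ.0) 0)) (λ.λ.0)
  step 3: (λ.0) (λ.λ.0 1) ((λ.λ.(λ.0) 0) (λ.0) (λ.(λ.0) 0)) (λ.λ.0)
  step 4: (λ.λ.0 1) ((λ.λ.(λ.0) 0) (λ.0) (λ.(λ.0) 0)) (λ.λ.0)
  step 5: (λ.0 ((λ.λ.(λ.0) 0) (λ.0) (λ.(λ.0) 0))) (λ.λ.0)
  step 6: (λ.λ.0) ((λ.λ.(λ.0) 0) (λ.0) (λ.(λ.0) 0))
  step 7: λ.0

Term B:
  start: (λ.0 0) ((λ.0) (λ.λ.0 1))
  step 1: (λ.0) (λ.λ.0 1) ((λ.0) (λ.λ.0 1))
  step 2: (λ.λ.0 1) ((λ.0) (λ.λ.0 1))
  step 3: λ.0 ((λ.0) (λ.λ.0 1))
  step 4: λ.0 (λ.λ.0 1)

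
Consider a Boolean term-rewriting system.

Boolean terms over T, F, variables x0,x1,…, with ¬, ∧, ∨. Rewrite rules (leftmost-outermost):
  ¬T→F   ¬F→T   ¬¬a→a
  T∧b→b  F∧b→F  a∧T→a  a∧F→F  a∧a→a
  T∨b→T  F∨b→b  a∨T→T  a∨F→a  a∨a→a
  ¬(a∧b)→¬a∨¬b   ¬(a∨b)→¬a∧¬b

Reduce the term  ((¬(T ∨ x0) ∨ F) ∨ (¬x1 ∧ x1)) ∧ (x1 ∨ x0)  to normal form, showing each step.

  start: ((¬(T ∨ x0) ∨ F) ∨ (¬x1 ∧ x1)) ∧ (x1 ∨ x0)
  →1  (¬(T ∨ x0) ∨ (¬x1 ∧ x1)) ∧ (x1 ∨ x0)
  →2  ((¬T ∧ ¬x0) ∨ (¬x1 ∧ x1)) ∧ (x1 ∨ x0)
  →3  ((F ∧ ¬x0) ∨ (¬x1 ∧ x1)) ∧ (x1 ∨ x0)
  →4  (F ∨ (¬x1 ∧ x1)) ∧ (x1 ∨ x0)
  →5  (¬x1 ∧ x1) ∧ (x1 ∨ x0)

Answer: normal form = (¬x1 ∧ x1) ∧ (x1 ∨ x0)  (in 5 steps)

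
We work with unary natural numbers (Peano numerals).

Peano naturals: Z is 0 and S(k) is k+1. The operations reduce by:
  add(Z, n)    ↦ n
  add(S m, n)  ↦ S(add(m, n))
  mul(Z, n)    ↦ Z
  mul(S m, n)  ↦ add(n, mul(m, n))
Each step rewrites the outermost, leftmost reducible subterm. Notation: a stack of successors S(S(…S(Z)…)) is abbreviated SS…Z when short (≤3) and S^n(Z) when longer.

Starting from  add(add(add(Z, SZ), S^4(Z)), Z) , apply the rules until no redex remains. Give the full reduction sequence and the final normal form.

  start: add(add(add(Z, SZ), S^4(Z)), Z)
  →1  add(add(SZ, S^4(Z)), Z)
  →2  add(S(add(Z, S^4(Z))), Z)
  →3  S(add(add(Z, S^4(Z)), Z))
  →4  S(add(S^4(Z), Z))
  →5  S(S(add(SSSZ, Z)))
  →6  S(S(S(add(SSZ, Z))))
  →7  S(S(S(S(add(SZ, Z)))))
  →8  S(S(S(S(S(add(Z, Z))))))
  →9  S^5(Z)

Answer: normal form = S^5(Z)  (in 9 steps)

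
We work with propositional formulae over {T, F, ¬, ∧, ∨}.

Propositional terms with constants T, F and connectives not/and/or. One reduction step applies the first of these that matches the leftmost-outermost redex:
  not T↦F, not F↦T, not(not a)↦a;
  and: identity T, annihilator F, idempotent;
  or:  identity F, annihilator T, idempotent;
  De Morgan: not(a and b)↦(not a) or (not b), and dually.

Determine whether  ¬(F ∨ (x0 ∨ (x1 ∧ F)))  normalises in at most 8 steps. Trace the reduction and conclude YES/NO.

Answer: YES — reaches normal form ¬x0 in 8 ≤ 8 steps

Derivation:
  start: ¬(F ∨ (x0 ∨ (x1 ∧ F)))
  [1] ¬F ∧ ¬(x0 ∨ (x1 ∧ F))
  [2] T ∧ ¬(x0 ∨ (x1 ∧ F))
  [3] ¬(x0 ∨ (x1 ∧ F))
  [4] ¬x0 ∧ ¬(x1 ∧ F)
  [5] ¬x0 ∧ (¬x1 ∨ ¬F)
  [6] ¬x0 ∧ (¬x1 ∨ T)
  [7] ¬x0 ∧ T
  [8] ¬x0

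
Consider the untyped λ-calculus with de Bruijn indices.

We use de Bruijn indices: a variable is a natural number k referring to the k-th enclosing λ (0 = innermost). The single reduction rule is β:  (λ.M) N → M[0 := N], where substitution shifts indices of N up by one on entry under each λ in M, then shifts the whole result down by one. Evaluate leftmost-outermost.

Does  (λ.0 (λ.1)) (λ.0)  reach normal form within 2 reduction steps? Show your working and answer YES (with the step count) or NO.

Answer: YES — reaches normal form λ.λ.0 in 2 ≤ 2 steps

Working:
  start: (λ.0 (λ.1)) (λ.0)
  [1] (λ.0) (λ.λ.0)
  [2] λ.λ.0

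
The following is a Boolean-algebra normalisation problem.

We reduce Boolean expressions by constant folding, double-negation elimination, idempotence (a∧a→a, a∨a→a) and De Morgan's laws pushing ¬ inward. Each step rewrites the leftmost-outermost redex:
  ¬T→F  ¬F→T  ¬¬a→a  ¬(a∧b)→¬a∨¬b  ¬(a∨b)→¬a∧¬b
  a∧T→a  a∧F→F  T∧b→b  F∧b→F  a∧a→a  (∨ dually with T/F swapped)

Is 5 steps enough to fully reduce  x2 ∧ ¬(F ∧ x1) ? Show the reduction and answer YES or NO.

  start: x2 ∧ ¬(F ∧ x1)
  [1] x2 ∧ (¬F ∨ ¬x1)
  [2] x2 ∧ (T ∨ ¬x1)
  [3] x2 ∧ T
  [4] x2

Answer: YES — reaches normal form x2 in 4 ≤ 5 steps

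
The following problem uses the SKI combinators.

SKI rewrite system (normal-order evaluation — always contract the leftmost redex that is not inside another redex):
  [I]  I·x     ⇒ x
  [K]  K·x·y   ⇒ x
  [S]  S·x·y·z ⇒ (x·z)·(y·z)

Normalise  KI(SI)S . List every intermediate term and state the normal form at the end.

Answer: normal form = S  (in 2 steps)

Reduction:
  start: KI(SI)S
  [1] IS
  [2] S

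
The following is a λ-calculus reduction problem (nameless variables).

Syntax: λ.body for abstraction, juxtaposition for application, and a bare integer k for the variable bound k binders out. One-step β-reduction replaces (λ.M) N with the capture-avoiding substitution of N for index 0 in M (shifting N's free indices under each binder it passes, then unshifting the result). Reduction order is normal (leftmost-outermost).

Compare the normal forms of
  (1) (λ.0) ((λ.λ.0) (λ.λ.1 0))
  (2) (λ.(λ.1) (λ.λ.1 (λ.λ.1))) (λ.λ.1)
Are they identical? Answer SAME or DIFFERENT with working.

Answer: DIFFERENT — A ⇓ λ.0, B ⇓ λ.λ.1

Reduction:
Term A:
  start: (λ.0) ((λ.λ.0) (λ.λ.1 0))
  →1  (λ.λ.0) (λ.λ.1 0)
  →2  λ.0

Term B:
  start: (λ.(λ.1) (λ.λ.1 (λ.λ.1))) (λ.λ.1)
  →1  (λ.λ.λ.1) (λ.λ.1 (λ.λ.1))
  →2  λ.λ.1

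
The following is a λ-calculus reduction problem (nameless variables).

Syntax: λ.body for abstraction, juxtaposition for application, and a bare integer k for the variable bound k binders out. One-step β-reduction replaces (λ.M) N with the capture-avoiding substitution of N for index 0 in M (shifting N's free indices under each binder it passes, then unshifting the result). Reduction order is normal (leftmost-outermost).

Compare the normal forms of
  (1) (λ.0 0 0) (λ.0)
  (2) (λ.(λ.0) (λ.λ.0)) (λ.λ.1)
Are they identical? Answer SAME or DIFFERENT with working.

Term A:
  start: (λ.0 0 0) (λ.0)
  →1  (λ.0) (λ.0) (λ.0)
  →2  (λ.0) (λ.0)
  →3  λ.0

Term B:
  start: (λ.(λ.0) (λ.λ.0)) (λ.λ.1)
  →1  (λ.0) (λ.λ.0)
  →2  λ.λ.0

Answer: DIFFERENT — A ⇓ λ.0, B ⇓ λ.λ.0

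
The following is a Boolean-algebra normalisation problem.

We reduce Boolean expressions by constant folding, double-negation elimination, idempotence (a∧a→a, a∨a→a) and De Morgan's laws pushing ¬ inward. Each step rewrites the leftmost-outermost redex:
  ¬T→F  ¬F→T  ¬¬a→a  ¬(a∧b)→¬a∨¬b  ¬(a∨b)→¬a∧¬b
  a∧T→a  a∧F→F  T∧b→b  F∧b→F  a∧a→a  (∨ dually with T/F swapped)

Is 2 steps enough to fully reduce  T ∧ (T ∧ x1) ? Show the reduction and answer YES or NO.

Answer: YES — reaches normal form x1 in 2 ≤ 2 steps

Reduction:
  start: T ∧ (T ∧ x1)
  step 1: T ∧ x1
  step 2: x1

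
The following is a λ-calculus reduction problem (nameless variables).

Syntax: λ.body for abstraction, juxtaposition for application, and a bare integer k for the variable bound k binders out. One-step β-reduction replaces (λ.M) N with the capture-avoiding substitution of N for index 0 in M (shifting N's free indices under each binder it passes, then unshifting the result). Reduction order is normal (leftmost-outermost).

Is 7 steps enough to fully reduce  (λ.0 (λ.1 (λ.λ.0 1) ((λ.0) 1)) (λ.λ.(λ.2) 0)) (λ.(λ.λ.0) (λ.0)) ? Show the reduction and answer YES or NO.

  start: (λ.0 (λ.1 (λ.λ.0 1) ((λ.0) 1)) (λ.λ.(λ.2) 0)) (λ.(λ.λ.0) (λ.0))
  [1] (λ.(λ.λ.0) (λ.0)) (λ.(λ.(λ.λ.0) (λ.0)) (λ.λ.0 1) ((λ.0) (λ.(λ.λ.0) (λ.0)))) (λ.λ.(λ.2) 0)
  [2] (λ.λ.0) (λ.0) (λ.λ.(λ.2) 0)
  [3] (λ.0) (λ.λ.(λ.2) 0)
  [4] λ.λ.(λ.2) 0
  [5] λ.λ.1

Answer: YES — reaches normal form λ.λ.1 in 5 ≤ 7 steps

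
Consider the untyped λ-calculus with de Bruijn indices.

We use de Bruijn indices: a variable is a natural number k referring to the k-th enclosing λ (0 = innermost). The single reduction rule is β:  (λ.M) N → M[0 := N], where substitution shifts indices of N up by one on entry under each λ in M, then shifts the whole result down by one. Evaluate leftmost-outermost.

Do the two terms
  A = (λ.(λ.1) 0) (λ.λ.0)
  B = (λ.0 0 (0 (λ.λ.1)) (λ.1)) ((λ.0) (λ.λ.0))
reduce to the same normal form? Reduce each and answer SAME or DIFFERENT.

Term A:
  start: (λ.(λ.1) 0) (λ.λ.0)
  step 1: (λ.λ.λ.0) (λ.λ.0)
  step 2: λ.λ.0

Term B:
  start: (λ.0 0 (0 (λ.λ.1)) (λ.1)) ((λ.0) (λ.λ.0))
  step 1: (λ.0) (λ.λ.0) ((λ.0) (λ.λ.0)) ((λ.0) (λ.λ.0) (λ.λ.1)) (λ.(λ.0) (λ.λ.0))
  step 2: (λ.λ.0) ((λ.0) (λ.λ.0)) ((λ.0) (λ.λ.0) (λ.λ.1)) (λ.(λ.0) (λ.λ.0))
  step 3: (λ.0) ((λ.0) (λ.λ.0) (λ.λ.1)) (λ.(λ.0) (λ.λ.0))
  step 4: (λ.0) (λ.λ.0) (λ.λ.1) (λ.(λ.0) (λ.λ.0))
  step 5: (λ.λ.0) (λ.λ.1) (λ.(λ.0) (λ.λ.0))
  step 6: (λ.0) (λ.(λ.0) (λ.λ.0))
  step 7: λ.(λ.0) (λ.λ.0)
  step 8: λ.λ.λ.0

Answer: DIFFERENT — A ⇓ λ.λ.0, B ⇓ λ.λ.λ.0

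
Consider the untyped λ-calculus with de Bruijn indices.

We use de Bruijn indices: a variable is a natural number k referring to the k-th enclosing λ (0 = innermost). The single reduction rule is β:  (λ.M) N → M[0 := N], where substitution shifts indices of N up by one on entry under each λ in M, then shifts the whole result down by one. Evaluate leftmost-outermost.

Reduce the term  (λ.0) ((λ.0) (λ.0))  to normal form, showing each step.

  start: (λ.0) ((λ.0) (λ.0))
  step 1: (λ.0) (λ.0)
  step 2: λ.0

Answer: normal form = λ.0  (in 2 steps)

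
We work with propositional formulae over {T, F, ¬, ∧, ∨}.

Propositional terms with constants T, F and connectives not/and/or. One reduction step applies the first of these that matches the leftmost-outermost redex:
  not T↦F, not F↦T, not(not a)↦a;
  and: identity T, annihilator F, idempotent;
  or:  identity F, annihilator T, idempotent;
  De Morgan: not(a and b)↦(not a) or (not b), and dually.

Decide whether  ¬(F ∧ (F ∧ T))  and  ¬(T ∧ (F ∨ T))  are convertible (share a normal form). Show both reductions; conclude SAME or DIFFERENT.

Term A:
  start: ¬(F ∧ (F ∧ T))
  step 1: ¬F ∨ ¬(F ∧ T)
  step 2: T ∨ ¬(F ∧ T)
  step 3: T

Term B:
  start: ¬(T ∧ (F ∨ T))
  step 1: ¬T ∨ ¬(F ∨ T)
  step 2: F ∨ ¬(F ∨ T)
  step 3: ¬(F ∨ T)
  step 4: ¬F ∧ ¬T
  step 5: T ∧ ¬T
  step 6: ¬T
  step 7: F

Answer: DIFFERENT — A ⇓ T, B ⇓ F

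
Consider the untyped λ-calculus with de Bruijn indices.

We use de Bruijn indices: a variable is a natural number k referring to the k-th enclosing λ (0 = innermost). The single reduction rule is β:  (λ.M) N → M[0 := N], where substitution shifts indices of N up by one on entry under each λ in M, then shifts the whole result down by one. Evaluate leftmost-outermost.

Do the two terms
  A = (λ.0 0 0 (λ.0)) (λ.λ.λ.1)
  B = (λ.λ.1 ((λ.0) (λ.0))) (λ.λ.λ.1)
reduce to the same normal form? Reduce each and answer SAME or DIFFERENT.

Answer: SAME — A ⇓ λ.λ.λ.1, B ⇓ λ.λ.λ.1

Working:
Term A:
  start: (λ.0 0 0 (λ.0)) (λ.λ.λ.1)
  step 1: (λ.λ.λ.1) (λ.λ.λ.1) (λ.λ.λ.1) (λ.0)
  step 2: (λ.λ.1) (λ.λ.λ.1) (λ.0)
  step 3: (λ.λ.λ.λ.1) (λ.0)
  step 4: λ.λ.λ.1

Term B:
  start: (λ.λ.1 ((λ.0) (λ.0))) (λ.λ.λ.1)
  step 1: λ.(λ.λ.λ.1) ((λ.0) (λ.0))
  step 2: λ.λ.λ.1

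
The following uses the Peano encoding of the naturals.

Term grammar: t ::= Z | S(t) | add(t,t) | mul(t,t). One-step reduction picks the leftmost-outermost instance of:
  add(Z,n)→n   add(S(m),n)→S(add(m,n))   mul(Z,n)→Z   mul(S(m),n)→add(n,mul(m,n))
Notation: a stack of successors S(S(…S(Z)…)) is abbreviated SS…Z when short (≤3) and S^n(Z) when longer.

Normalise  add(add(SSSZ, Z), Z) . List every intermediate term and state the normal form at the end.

Answer: normal form = SSSZ  (in 8 steps)

Derivation:
  start: add(add(SSSZ, Z), Z)
  →1  add(S(add(SSZ, Z)), Z)
  →2  S(add(add(SSZ, Z), Z))
  →3  S(add(S(add(SZ, Z)), Z))
  →4  S(S(add(add(SZ, Z), Z)))
  →5  S(S(add(S(add(Z, Z)), Z)))
  →6  S(S(S(add(add(Z, Z), Z))))
  →7  S(S(S(add(Z, Z))))
  →8  SSSZ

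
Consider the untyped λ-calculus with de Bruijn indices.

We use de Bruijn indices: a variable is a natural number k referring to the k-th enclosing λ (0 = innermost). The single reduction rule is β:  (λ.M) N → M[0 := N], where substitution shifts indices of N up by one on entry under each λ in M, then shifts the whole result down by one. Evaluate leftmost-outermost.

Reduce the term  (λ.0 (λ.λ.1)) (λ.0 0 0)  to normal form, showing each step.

Answer: normal form = λ.λ.1  (in 4 steps)

Reduction:
  start: (λ.0 (λ.λ.1)) (λ.0 0 0)
  →1  (λ.0 0 0) (λ.λ.1)
  →2  (λ.λ.1) (λ.λ.1) (λ.λ.1)
  →3  (λ.λ.λ.1) (λ.λ.1)
  →4  λ.λ.1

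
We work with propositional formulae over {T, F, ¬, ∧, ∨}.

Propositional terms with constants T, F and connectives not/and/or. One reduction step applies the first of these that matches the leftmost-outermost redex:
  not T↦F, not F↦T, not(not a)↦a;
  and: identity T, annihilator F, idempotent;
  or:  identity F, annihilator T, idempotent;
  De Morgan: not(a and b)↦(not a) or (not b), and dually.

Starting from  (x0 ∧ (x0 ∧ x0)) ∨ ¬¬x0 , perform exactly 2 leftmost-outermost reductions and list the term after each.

Answer: after 2 steps: x0 ∨ ¬¬x0

Working:
  start: (x0 ∧ (x0 ∧ x0)) ∨ ¬¬x0
  [1] (x0 ∧ x0) ∨ ¬¬x0
  [2] x0 ∨ ¬¬x0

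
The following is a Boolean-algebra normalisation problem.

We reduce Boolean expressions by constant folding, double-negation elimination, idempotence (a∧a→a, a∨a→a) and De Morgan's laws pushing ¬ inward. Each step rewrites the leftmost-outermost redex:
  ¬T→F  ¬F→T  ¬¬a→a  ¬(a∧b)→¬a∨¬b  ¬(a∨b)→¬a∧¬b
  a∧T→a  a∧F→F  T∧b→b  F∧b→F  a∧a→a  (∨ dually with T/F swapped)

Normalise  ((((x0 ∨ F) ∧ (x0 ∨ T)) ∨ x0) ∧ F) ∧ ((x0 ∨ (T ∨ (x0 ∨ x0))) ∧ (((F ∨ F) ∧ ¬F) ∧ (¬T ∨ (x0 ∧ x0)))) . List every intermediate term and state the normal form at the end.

  start: ((((x0 ∨ F) ∧ (x0 ∨ T)) ∨ x0) ∧ F) ∧ ((x0 ∨ (T ∨ (x0 ∨ x0))) ∧ (((F ∨ F) ∧ ¬F) ∧ (¬T ∨ (x0 ∧ x0))))
  →1  F ∧ ((x0 ∨ (T ∨ (x0 ∨ x0))) ∧ (((F ∨ F) ∧ ¬F) ∧ (¬T ∨ (x0 ∧ x0))))
  →2  F

Answer: normal form = F  (in 2 steps)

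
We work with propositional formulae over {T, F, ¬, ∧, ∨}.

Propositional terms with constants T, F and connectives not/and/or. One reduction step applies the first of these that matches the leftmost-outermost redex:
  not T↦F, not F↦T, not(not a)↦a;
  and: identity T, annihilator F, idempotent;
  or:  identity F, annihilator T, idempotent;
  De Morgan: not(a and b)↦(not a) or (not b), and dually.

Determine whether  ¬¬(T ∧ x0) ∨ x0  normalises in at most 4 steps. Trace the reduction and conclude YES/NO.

  start: ¬¬(T ∧ x0) ∨ x0
  [1] (T ∧ x0) ∨ x0
  [2] x0 ∨ x0
  [3] x0

Answer: YES — reaches normal form x0 in 3 ≤ 4 steps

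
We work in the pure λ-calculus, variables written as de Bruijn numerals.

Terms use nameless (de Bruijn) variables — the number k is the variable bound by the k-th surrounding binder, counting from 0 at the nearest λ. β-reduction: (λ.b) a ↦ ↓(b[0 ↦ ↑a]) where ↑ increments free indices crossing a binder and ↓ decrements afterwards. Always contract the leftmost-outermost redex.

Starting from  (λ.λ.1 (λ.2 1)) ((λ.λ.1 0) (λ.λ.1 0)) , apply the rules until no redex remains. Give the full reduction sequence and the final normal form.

  start: (λ.λ.1 (λ.2 1)) ((λ.λ.1 0) (λ.λ.1 0))
  →1  λ.(λ.λ.1 0) (λ.λ.1 0) (λ.(λ.λ.1 0) (λ.λ.1 0) 1)
  →2  λ.(λ.(λ.λ.1 0) 0) (λ.(λ.λ.1 0) (λ.λ.1 0) 1)
  →3  λ.(λ.λ.1 0) (λ.(λ.λ.1 0) (λ.λ.1 0) 1)
  →4  λ.λ.(λ.(λ.λ.1 0) (λ.λ.1 0) 2) 0
  →5  λ.λ.(λ.λ.1 0) (λ.λ.1 0) 1
  →6  λ.λ.(λ.(λ.λ.1 0) 0) 1
  →7  λ.λ.(λ.λ.1 0) 1
  →8  λ.λ.λ.2 0

Answer: normal form = λ.λ.λ.2 0  (in 8 steps)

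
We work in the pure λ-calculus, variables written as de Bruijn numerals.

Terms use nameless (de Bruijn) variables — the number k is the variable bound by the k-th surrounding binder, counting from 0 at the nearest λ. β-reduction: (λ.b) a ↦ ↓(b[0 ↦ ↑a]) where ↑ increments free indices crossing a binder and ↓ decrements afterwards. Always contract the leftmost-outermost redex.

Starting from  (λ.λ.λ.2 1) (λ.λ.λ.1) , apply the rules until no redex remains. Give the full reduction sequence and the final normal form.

Answer: normal form = λ.λ.λ.λ.1  (in 2 steps)

Derivation:
  start: (λ.λ.λ.2 1) (λ.λ.λ.1)
  step 1: λ.λ.(λ.λ.λ.1) 1
  step 2: λ.λ.λ.λ.1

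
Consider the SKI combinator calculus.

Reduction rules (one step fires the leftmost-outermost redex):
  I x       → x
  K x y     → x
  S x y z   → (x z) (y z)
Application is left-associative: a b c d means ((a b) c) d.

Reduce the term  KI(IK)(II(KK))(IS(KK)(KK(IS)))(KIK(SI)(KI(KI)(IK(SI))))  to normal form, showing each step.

Answer: normal form = K(SI(K(SI)))  (in 10 steps)

Working:
  start: KI(IK)(II(KK))(IS(KK)(KK(IS)))(KIK(SI)(KI(KI)(IK(SI))))
  step 1: I(II(KK))(IS(KK)(KK(IS)))(KIK(SI)(KI(KI)(IK(SI))))
  step 2: II(KK)(IS(KK)(KK(IS)))(KIK(SI)(KI(KI)(IK(SI))))
  step 3: I(KK)(IS(KK)(KK(IS)))(KIK(SI)(KI(KI)(IK(SI))))
  step 4: KK(IS(KK)(KK(IS)))(KIK(SI)(KI(KI)(IK(SI))))
  step 5: K(KIK(SI)(KI(KI)(IK(SI))))
  step 6: K(I(SI)(KI(KI)(IK(SI))))
  step 7: K(SI(KI(KI)(IK(SI))))
  step 8: K(SI(I(IK(SI))))
  step 9: K(SI(IK(SI)))
  step 10: K(SI(K(SI)))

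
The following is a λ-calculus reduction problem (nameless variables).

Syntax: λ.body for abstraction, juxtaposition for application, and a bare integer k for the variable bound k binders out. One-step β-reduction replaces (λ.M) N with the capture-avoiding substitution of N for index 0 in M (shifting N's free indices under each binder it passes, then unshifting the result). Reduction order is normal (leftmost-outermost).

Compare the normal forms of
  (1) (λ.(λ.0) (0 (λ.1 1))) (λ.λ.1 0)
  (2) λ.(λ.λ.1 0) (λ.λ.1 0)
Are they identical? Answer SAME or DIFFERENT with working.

Answer: SAME — A ⇓ λ.λ.λ.1 0, B ⇓ λ.λ.λ.1 0

Derivation:
Term A:
  start: (λ.(λ.0) (0 (λ.1 1))) (λ.λ.1 0)
  →1  (λ.0) ((λ.λ.1 0) (λ.(λ.λ.1 0) (λ.λ.1 0)))
  →2  (λ.λ.1 0) (λ.(λ.λ.1 0) (λ.λ.1 0))
  →3  λ.(λ.(λ.λ.1 0) (λ.λ.1 0)) 0
  →4  λ.(λ.λ.1 0) (λ.λ.1 0)
  →5  λ.λ.(λ.λ.1 0) 0
  →6  λ.λ.λ.1 0

Term B:
  start: λ.(λ.λ.1 0) (λ.λ.1 0)
  →1  λ.λ.(λ.λ.1 0) 0
  →2  λ.λ.λ.1 0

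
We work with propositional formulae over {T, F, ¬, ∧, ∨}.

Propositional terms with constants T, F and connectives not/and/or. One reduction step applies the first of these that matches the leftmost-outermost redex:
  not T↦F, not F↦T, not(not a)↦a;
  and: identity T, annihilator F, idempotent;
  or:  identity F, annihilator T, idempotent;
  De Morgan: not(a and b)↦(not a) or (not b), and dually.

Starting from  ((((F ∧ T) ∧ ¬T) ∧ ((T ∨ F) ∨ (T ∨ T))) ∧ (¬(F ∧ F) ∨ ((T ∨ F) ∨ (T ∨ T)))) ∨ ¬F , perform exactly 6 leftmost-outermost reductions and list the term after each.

  start: ((((F ∧ T) ∧ ¬T) ∧ ((T ∨ F) ∨ (T ∨ T))) ∧ (¬(F ∧ F) ∨ ((T ∨ F) ∨ (T ∨ T)))) ∨ ¬F
  →1  (((F ∧ ¬T) ∧ ((T ∨ F) ∨ (T ∨ T))) ∧ (¬(F ∧ F) ∨ ((T ∨ F) ∨ (T ∨ T)))) ∨ ¬F
  →2  ((F ∧ ((T ∨ F) ∨ (T ∨ T))) ∧ (¬(F ∧ F) ∨ ((T ∨ F) ∨ (T ∨ T)))) ∨ ¬F
  →3  (F ∧ (¬(F ∧ F) ∨ ((T ∨ F) ∨ (T ∨ T)))) ∨ ¬F
  →4  F ∨ ¬F
  →5  ¬F
  →6  T

Answer: after 6 steps: T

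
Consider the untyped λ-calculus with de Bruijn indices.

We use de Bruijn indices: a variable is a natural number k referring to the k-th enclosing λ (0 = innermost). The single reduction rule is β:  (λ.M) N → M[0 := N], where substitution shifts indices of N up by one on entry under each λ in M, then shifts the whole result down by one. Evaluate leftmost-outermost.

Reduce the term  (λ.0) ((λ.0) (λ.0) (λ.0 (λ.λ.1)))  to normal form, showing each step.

  start: (λ.0) ((λ.0) (λ.0) (λ.0 (λ.λ.1)))
  [1] (λ.0) (λ.0) (λ.0 (λ.λ.1))
  [2] (λ.0) (λ.0 (λ.λ.1))
  [3] λ.0 (λ.λ.1)

Answer: normal form = λ.0 (λ.λ.1)  (in 3 steps)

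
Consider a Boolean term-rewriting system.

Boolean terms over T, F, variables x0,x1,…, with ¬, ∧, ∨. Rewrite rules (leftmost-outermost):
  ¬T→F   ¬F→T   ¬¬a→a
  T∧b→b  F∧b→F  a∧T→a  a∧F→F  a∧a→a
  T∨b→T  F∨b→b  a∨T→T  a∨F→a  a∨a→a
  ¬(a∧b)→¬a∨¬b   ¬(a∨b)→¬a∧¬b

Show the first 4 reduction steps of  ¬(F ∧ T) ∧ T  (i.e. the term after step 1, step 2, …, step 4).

  start: ¬(F ∧ T) ∧ T
  [1] ¬(F ∧ T)
  [2] ¬F ∨ ¬T
  [3] T ∨ ¬T
  [4] T

Answer: after 4 steps: T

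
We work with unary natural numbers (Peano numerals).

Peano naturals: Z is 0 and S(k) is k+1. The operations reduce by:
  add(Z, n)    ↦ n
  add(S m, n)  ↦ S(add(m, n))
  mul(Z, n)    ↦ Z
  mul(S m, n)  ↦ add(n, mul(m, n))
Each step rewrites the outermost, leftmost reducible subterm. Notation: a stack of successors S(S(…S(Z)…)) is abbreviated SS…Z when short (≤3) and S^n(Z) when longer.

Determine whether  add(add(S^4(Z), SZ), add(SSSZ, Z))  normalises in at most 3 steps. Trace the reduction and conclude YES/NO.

  start: add(add(S^4(Z), SZ), add(SSSZ, Z))
  [1] add(S(add(SSSZ, SZ)), add(SSSZ, Z))
  [2] S(add(add(SSSZ, SZ), add(SSSZ, Z)))
  [3] S(add(S(add(SSZ, SZ)), add(SSSZ, Z)))

Answer: NO — after 3 steps the term is S(add(S(add(SSZ, SZ)), add(SSSZ, Z))), not yet normal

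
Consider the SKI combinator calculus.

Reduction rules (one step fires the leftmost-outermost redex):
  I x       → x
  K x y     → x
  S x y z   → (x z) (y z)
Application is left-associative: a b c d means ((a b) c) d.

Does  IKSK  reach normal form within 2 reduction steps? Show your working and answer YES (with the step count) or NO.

  start: IKSK
  [1] KSK
  [2] S

Answer: YES — reaches normal form S in 2 ≤ 2 steps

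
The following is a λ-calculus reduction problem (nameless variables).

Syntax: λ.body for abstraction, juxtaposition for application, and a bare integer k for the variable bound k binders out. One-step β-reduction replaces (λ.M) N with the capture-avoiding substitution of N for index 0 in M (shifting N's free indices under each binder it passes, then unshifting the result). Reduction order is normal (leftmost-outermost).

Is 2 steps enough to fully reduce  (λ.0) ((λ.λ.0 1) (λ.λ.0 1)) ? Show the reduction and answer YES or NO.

Answer: YES — reaches normal form λ.0 (λ.λ.0 1) in 2 ≤ 2 steps

Derivation:
  start: (λ.0) ((λ.λ.0 1) (λ.λ.0 1))
  [1] (λ.λ.0 1) (λ.λ.0 1)
  [2] λ.0 (λ.λ.0 1)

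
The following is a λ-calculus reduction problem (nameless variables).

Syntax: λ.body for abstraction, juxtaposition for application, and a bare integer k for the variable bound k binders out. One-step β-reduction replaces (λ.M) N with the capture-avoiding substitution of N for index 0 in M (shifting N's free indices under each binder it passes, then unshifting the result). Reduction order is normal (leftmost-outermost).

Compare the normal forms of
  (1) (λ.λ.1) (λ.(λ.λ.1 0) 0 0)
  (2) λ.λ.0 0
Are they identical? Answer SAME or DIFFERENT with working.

Term A:
  start: (λ.λ.1) (λ.(λ.λ.1 0) 0 0)
  →1  λ.λ.(λ.λ.1 0) 0 0
  →2  λ.λ.(λ.1 0) 0
  →3  λ.λ.0 0

Term B:
  start: λ.λ.0 0

Answer: SAME — A ⇓ λ.λ.0 0, B ⇓ λ.λ.0 0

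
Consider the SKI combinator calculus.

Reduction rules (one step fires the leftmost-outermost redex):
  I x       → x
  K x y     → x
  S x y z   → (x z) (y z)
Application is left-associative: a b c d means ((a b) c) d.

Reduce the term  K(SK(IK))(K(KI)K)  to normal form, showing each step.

Answer: normal form = SKK  (in 2 steps)

Reduction:
  start: K(SK(IK))(K(KI)K)
  step 1: SK(IK)
  step 2: SKK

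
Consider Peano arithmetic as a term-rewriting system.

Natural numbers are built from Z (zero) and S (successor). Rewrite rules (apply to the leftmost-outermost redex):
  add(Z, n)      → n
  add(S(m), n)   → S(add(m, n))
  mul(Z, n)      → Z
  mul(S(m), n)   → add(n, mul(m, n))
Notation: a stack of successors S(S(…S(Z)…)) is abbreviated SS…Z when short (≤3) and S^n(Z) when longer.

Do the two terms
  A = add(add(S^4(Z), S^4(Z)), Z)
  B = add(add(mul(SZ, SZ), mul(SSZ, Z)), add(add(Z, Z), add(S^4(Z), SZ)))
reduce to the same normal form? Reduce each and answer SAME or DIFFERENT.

Answer: DIFFERENT — A ⇓ S^8(Z), B ⇓ S^6(Z)

Reduction:
Term A:
  start: add(add(S^4(Z), S^4(Z)), Z)
  →1  add(S(add(SSSZ, S^4(Z))), Z)
  →2  S(add(add(SSSZ, S^4(Z)), Z))
  →3  S(add(S(add(SSZ, S^4(Z))), Z))
  →4  S(S(add(add(SSZ, S^4(Z)), Z)))
  →5  S(S(add(S(add(SZ, S^4(Z))), Z)))
  →6  S(S(S(add(add(SZ, S^4(Z)), Z))))
  →7  S(S(S(add(S(add(Z, S^4(Z))), Z))))
  →8  S(S(S(S(add(add(Z, S^4(Z)), Z)))))
  →9  S(S(S(S(add(S^4(Z), Z)))))
  →10  S(S(S(S(S(add(SSSZ, Z))))))
  →11  S(S(S(S(S(S(add(SSZ, Z)))))))
  →12  S(S(S(S(S(S(S(add(SZ, Z))))))))
  →13  S(S(S(S(S(S(S(S(add(Z, Z)))))))))
  →14  S^8(Z)

Term B:
  start: add(add(mul(SZ, SZ), mul(SSZ, Z)), add(add(Z, Z), add(S^4(Z), SZ)))
  →1  add(add(add(SZ, mul(Z, SZ)), mul(SSZ, Z)), add(add(Z, Z), add(S^4(Z), SZ)))
  →2  add(add(S(add(Z, mul(Z, SZ))), mul(SSZ, Z)), add(add(Z, Z), add(S^4(Z), SZ)))
  →3  add(S(add(add(Z, mul(Z, SZ)), mul(SSZ, Z))), add(add(Z, Z), add(S^4(Z), SZ)))
  →4  S(add(add(add(Z, mul(Z, SZ)), mul(SSZ, Z)), add(add(Z, Z), add(S^4(Z), SZ))))
  →5  S(add(add(mul(Z, SZ), mul(SSZ, Z)), add(add(Z, Z), add(S^4(Z), SZ))))
  →6  S(add(add(Z, mul(SSZ, Z)), add(add(Z, Z), add(S^4(Z), SZ))))
  →7  S(add(mul(SSZ, Z), add(add(Z, Z), add(S^4(Z), SZ))))
  →8  S(add(add(Z, mul(SZ, Z)), add(add(Z, Z), add(S^4(Z), SZ))))
  →9  S(add(mul(SZ, Z), add(add(Z, Z), add(S^4(Z), SZ))))
  →10  S(add(add(Z, mul(Z, Z)), add(add(Z, Z), add(S^4(Z), SZ))))
  →11  S(add(mul(Z, Z), add(add(Z, Z), add(S^4(Z), SZ))))
  →12  S(add(Z, add(add(Z, Z), add(S^4(Z), SZ))))
  →13  S(add(add(Z, Z), add(S^4(Z), SZ)))
  →14  S(add(Z, add(S^4(Z), SZ)))
  →15  S(add(S^4(Z), SZ))
  →16  S(S(add(SSSZ, SZ)))
  →17  S(S(S(add(SSZ, SZ))))
  →18  S(S(S(S(add(SZ, SZ)))))
  →19  S(S(S(S(S(add(Z, SZ))))))
  →20  S^6(Z)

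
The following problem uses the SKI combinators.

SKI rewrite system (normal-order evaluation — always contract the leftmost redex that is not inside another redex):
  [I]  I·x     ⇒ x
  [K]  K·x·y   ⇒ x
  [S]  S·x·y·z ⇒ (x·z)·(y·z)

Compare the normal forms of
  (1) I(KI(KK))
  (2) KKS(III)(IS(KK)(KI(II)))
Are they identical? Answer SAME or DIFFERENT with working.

Term A:
  start: I(KI(KK))
  [1] KI(KK)
  [2] I

Term B:
  start: KKS(III)(IS(KK)(KI(II)))
  [1] K(III)(IS(KK)(KI(II)))
  [2] III
  [3] II
  [4] I

Answer: SAME — A ⇓ I, B ⇓ I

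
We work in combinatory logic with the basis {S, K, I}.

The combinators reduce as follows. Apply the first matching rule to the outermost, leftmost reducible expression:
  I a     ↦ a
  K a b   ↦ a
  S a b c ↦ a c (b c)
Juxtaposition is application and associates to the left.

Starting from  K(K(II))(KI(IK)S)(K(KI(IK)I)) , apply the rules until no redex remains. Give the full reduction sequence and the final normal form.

  start: K(K(II))(KI(IK)S)(K(KI(IK)I))
  step 1: K(II)(K(KI(IK)I))
  step 2: II
  step 3: I

Answer: normal form = I  (in 3 steps)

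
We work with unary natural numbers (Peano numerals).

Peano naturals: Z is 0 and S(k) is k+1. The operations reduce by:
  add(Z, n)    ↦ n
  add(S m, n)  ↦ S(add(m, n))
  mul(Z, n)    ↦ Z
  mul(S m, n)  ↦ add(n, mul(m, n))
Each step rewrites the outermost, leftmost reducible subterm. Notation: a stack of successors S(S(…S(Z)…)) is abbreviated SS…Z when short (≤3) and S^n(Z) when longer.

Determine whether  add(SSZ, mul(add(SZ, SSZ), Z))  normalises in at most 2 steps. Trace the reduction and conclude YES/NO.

Answer: NO — after 2 steps the term is S(S(add(Z, mul(add(SZ, SSZ), Z)))), not yet normal

Derivation:
  start: add(SSZ, mul(add(SZ, SSZ), Z))
  [1] S(add(SZ, mul(add(SZ, SSZ), Z)))
  [2] S(S(add(Z, mul(add(SZ, SSZ), Z))))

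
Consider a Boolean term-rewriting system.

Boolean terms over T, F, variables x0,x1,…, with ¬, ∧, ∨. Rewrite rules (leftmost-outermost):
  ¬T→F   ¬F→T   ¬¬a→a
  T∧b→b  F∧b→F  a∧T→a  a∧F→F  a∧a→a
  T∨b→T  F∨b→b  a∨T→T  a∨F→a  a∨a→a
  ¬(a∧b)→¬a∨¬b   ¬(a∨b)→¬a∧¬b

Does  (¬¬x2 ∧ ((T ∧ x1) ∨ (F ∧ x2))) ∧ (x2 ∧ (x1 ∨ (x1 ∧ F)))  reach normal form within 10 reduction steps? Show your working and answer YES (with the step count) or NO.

Answer: YES — reaches normal form x2 ∧ x1 in 7 ≤ 10 steps

Working:
  start: (¬¬x2 ∧ ((T ∧ x1) ∨ (F ∧ x2))) ∧ (x2 ∧ (x1 ∨ (x1 ∧ F)))
  [1] (x2 ∧ ((T ∧ x1) ∨ (F ∧ x2))) ∧ (x2 ∧ (x1 ∨ (x1 ∧ F)))
  [2] (x2 ∧ (x1 ∨ (F ∧ x2))) ∧ (x2 ∧ (x1 ∨ (x1 ∧ F)))
  [3] (x2 ∧ (x1 ∨ F)) ∧ (x2 ∧ (x1 ∨ (x1 ∧ F)))
  [4] (x2 ∧ x1) ∧ (x2 ∧ (x1 ∨ (x1 ∧ F)))
  [5] (x2 ∧ x1) ∧ (x2 ∧ (x1 ∨ F))
  [6] (x2 ∧ x1) ∧ (x2 ∧ x1)
  [7] x2 ∧ x1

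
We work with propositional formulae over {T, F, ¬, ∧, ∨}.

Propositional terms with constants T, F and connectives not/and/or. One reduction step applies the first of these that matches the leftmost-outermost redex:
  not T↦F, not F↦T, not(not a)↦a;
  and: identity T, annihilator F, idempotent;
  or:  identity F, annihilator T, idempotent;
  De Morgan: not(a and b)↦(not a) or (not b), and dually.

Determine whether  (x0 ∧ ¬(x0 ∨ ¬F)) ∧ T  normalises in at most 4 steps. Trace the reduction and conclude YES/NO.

Answer: NO — after 4 steps the term is x0 ∧ F, not yet normal

Derivation:
  start: (x0 ∧ ¬(x0 ∨ ¬F)) ∧ T
  [1] x0 ∧ ¬(x0 ∨ ¬F)
  [2] x0 ∧ (¬x0 ∧ ¬¬F)
  [3] x0 ∧ (¬x0 ∧ F)
  [4] x0 ∧ F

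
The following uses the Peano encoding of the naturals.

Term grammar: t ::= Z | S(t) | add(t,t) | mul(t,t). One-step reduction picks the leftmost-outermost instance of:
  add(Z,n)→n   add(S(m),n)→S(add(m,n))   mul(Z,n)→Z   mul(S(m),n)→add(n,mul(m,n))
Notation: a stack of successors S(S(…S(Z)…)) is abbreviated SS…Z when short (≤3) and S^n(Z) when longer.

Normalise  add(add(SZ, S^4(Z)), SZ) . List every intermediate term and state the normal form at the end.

Answer: normal form = S^6(Z)  (in 8 steps)

Reduction:
  start: add(add(SZ, S^4(Z)), SZ)
  step 1: add(S(add(Z, S^4(Z))), SZ)
  step 2: S(add(add(Z, S^4(Z)), SZ))
  step 3: S(add(S^4(Z), SZ))
  step 4: S(S(add(SSSZ, SZ)))
  step 5: S(S(S(add(SSZ, SZ))))
  step 6: S(S(S(S(add(SZ, SZ)))))
  step 7: S(S(S(S(S(add(Z, SZ))))))
  step 8: S^6(Z)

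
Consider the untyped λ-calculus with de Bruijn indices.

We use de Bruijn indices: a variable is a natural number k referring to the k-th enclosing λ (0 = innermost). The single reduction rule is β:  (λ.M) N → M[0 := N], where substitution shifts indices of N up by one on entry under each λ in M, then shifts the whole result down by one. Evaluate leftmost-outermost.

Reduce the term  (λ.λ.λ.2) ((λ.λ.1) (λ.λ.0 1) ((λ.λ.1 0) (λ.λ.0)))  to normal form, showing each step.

  start: (λ.λ.λ.2) ((λ.λ.1) (λ.λ.0 1) ((λ.λ.1 0) (λ.λ.0)))
  [1] λ.λ.(λ.λ.1) (λ.λ.0 1) ((λ.λ.1 0) (λ.λ.0))
  [2] λ.λ.(λ.λ.λ.0 1) ((λ.λ.1 0) (λ.λ.0))
  [3] λ.λ.λ.λ.0 1

Answer: normal form = λ.λ.λ.λ.0 1  (in 3 steps)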